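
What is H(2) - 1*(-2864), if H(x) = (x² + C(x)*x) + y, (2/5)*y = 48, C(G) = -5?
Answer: 2978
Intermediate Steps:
y = 120 (y = (5/2)*48 = 120)
H(x) = 120 + x² - 5*x (H(x) = (x² - 5*x) + 120 = 120 + x² - 5*x)
H(2) - 1*(-2864) = (120 + 2² - 5*2) - 1*(-2864) = (120 + 4 - 10) + 2864 = 114 + 2864 = 2978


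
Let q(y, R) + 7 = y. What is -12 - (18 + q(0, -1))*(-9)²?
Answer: -903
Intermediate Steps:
q(y, R) = -7 + y
-12 - (18 + q(0, -1))*(-9)² = -12 - (18 + (-7 + 0))*(-9)² = -12 - (18 - 7)*81 = -12 - 1*11*81 = -12 - 11*81 = -12 - 891 = -903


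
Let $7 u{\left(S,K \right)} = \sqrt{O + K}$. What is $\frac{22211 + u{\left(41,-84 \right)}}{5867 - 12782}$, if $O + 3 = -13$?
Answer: $- \frac{22211}{6915} - \frac{2 i}{9681} \approx -3.212 - 0.00020659 i$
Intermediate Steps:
$O = -16$ ($O = -3 - 13 = -16$)
$u{\left(S,K \right)} = \frac{\sqrt{-16 + K}}{7}$
$\frac{22211 + u{\left(41,-84 \right)}}{5867 - 12782} = \frac{22211 + \frac{\sqrt{-16 - 84}}{7}}{5867 - 12782} = \frac{22211 + \frac{\sqrt{-100}}{7}}{-6915} = \left(22211 + \frac{10 i}{7}\right) \left(- \frac{1}{6915}\right) = - \frac{22211}{6915} - \frac{2 i}{9681}$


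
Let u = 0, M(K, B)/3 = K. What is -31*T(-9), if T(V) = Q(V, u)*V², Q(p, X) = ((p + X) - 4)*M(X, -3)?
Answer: 0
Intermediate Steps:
M(K, B) = 3*K
Q(p, X) = 3*X*(-4 + X + p) (Q(p, X) = ((p + X) - 4)*(3*X) = ((X + p) - 4)*(3*X) = (-4 + X + p)*(3*X) = 3*X*(-4 + X + p))
T(V) = 0 (T(V) = (3*0*(-4 + 0 + V))*V² = (3*0*(-4 + V))*V² = 0*V² = 0)
-31*T(-9) = -31*0 = 0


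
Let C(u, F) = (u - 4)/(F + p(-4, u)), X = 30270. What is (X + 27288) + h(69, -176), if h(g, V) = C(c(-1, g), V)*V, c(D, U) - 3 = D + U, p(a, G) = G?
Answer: 6055382/105 ≈ 57670.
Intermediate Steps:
c(D, U) = 3 + D + U (c(D, U) = 3 + (D + U) = 3 + D + U)
C(u, F) = (-4 + u)/(F + u) (C(u, F) = (u - 4)/(F + u) = (-4 + u)/(F + u))
h(g, V) = V*(-2 + g)/(2 + V + g) (h(g, V) = ((-4 + (3 - 1 + g))/(V + (3 - 1 + g)))*V = ((-4 + (2 + g))/(V + (2 + g)))*V = ((-2 + g)/(2 + V + g))*V = V*(-2 + g)/(2 + V + g))
(X + 27288) + h(69, -176) = (30270 + 27288) - 176*(-2 + 69)/(2 - 176 + 69) = 57558 - 176*67/(-105) = 57558 - 176*(-1/105)*67 = 57558 + 11792/105 = 6055382/105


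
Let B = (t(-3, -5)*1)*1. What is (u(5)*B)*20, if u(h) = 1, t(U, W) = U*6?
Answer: -360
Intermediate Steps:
t(U, W) = 6*U
B = -18 (B = ((6*(-3))*1)*1 = -18*1*1 = -18*1 = -18)
(u(5)*B)*20 = (1*(-18))*20 = -18*20 = -360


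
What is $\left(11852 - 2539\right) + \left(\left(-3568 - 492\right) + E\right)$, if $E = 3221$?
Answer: $8474$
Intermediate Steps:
$\left(11852 - 2539\right) + \left(\left(-3568 - 492\right) + E\right) = \left(11852 - 2539\right) + \left(\left(-3568 - 492\right) + 3221\right) = 9313 + \left(-4060 + 3221\right) = 9313 - 839 = 8474$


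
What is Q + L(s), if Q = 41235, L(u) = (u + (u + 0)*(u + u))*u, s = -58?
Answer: -345625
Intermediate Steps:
L(u) = u*(u + 2*u²) (L(u) = (u + u*(2*u))*u = (u + 2*u²)*u = u*(u + 2*u²))
Q + L(s) = 41235 + (-58)²*(1 + 2*(-58)) = 41235 + 3364*(1 - 116) = 41235 + 3364*(-115) = 41235 - 386860 = -345625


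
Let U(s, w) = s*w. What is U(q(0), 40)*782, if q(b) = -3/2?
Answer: -46920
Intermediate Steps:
q(b) = -3/2 (q(b) = -3*½ = -3/2)
U(q(0), 40)*782 = -3/2*40*782 = -60*782 = -46920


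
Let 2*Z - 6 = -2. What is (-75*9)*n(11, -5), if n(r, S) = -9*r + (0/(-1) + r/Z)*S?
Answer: 170775/2 ≈ 85388.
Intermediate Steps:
Z = 2 (Z = 3 + (1/2)*(-2) = 3 - 1 = 2)
n(r, S) = -9*r + S*r/2 (n(r, S) = -9*r + (0/(-1) + r/2)*S = -9*r + (0*(-1) + r*(1/2))*S = -9*r + (0 + r/2)*S = -9*r + (r/2)*S = -9*r + S*r/2)
(-75*9)*n(11, -5) = (-75*9)*((1/2)*11*(-18 - 5)) = -675*11*(-23)/2 = -675*(-253/2) = 170775/2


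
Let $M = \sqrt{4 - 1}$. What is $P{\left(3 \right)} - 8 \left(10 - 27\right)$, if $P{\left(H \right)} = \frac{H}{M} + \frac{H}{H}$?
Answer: $137 + \sqrt{3} \approx 138.73$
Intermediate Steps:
$M = \sqrt{3} \approx 1.732$
$P{\left(H \right)} = 1 + \frac{H \sqrt{3}}{3}$ ($P{\left(H \right)} = \frac{H}{\sqrt{3}} + \frac{H}{H} = H \frac{\sqrt{3}}{3} + 1 = \frac{H \sqrt{3}}{3} + 1 = 1 + \frac{H \sqrt{3}}{3}$)
$P{\left(3 \right)} - 8 \left(10 - 27\right) = \left(1 + \frac{1}{3} \cdot 3 \sqrt{3}\right) - 8 \left(10 - 27\right) = \left(1 + \sqrt{3}\right) - -136 = \left(1 + \sqrt{3}\right) + 136 = 137 + \sqrt{3}$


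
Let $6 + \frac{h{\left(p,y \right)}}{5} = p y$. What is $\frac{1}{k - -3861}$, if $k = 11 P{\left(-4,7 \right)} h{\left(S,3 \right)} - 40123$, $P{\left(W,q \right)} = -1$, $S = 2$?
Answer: $- \frac{1}{36262} \approx -2.7577 \cdot 10^{-5}$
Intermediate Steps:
$h{\left(p,y \right)} = -30 + 5 p y$
$k = -40123$ ($k = 11 \left(-1\right) \left(-30 + 5 \cdot 2 \cdot 3\right) - 40123 = - 11 \left(-30 + 30\right) - 40123 = \left(-11\right) 0 - 40123 = 0 - 40123 = -40123$)
$\frac{1}{k - -3861} = \frac{1}{-40123 - -3861} = \frac{1}{-40123 + \left(-13247 + 17108\right)} = \frac{1}{-40123 + 3861} = \frac{1}{-36262} = - \frac{1}{36262}$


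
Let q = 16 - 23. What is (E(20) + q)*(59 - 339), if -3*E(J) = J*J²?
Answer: 2245880/3 ≈ 7.4863e+5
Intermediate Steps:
q = -7
E(J) = -J³/3 (E(J) = -J*J²/3 = -J³/3)
(E(20) + q)*(59 - 339) = (-⅓*20³ - 7)*(59 - 339) = (-⅓*8000 - 7)*(-280) = (-8000/3 - 7)*(-280) = -8021/3*(-280) = 2245880/3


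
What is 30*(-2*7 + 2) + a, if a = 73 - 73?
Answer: -360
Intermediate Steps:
a = 0
30*(-2*7 + 2) + a = 30*(-2*7 + 2) + 0 = 30*(-14 + 2) + 0 = 30*(-12) + 0 = -360 + 0 = -360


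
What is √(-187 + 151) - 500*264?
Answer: -132000 + 6*I ≈ -1.32e+5 + 6.0*I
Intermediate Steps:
√(-187 + 151) - 500*264 = √(-36) - 132000 = 6*I - 132000 = -132000 + 6*I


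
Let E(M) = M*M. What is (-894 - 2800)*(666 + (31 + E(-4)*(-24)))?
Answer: -1156222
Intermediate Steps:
E(M) = M²
(-894 - 2800)*(666 + (31 + E(-4)*(-24))) = (-894 - 2800)*(666 + (31 + (-4)²*(-24))) = -3694*(666 + (31 + 16*(-24))) = -3694*(666 + (31 - 384)) = -3694*(666 - 353) = -3694*313 = -1156222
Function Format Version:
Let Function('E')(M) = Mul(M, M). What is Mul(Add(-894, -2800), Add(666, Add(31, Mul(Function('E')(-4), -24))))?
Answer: -1156222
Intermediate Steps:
Function('E')(M) = Pow(M, 2)
Mul(Add(-894, -2800), Add(666, Add(31, Mul(Function('E')(-4), -24)))) = Mul(Add(-894, -2800), Add(666, Add(31, Mul(Pow(-4, 2), -24)))) = Mul(-3694, Add(666, Add(31, Mul(16, -24)))) = Mul(-3694, Add(666, Add(31, -384))) = Mul(-3694, Add(666, -353)) = Mul(-3694, 313) = -1156222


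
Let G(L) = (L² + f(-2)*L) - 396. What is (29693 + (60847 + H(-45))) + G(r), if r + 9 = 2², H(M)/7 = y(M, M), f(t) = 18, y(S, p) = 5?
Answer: 90114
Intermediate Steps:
H(M) = 35 (H(M) = 7*5 = 35)
r = -5 (r = -9 + 2² = -9 + 4 = -5)
G(L) = -396 + L² + 18*L (G(L) = (L² + 18*L) - 396 = -396 + L² + 18*L)
(29693 + (60847 + H(-45))) + G(r) = (29693 + (60847 + 35)) + (-396 + (-5)² + 18*(-5)) = (29693 + 60882) + (-396 + 25 - 90) = 90575 - 461 = 90114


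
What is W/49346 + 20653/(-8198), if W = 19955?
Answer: -213887962/101134627 ≈ -2.1149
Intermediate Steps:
W/49346 + 20653/(-8198) = 19955/49346 + 20653/(-8198) = 19955*(1/49346) + 20653*(-1/8198) = 19955/49346 - 20653/8198 = -213887962/101134627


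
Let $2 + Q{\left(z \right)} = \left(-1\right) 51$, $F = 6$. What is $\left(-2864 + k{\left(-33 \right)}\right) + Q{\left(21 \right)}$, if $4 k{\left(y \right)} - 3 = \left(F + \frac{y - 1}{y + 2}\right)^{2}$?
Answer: $- \frac{11161665}{3844} \approx -2903.7$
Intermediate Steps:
$Q{\left(z \right)} = -53$ ($Q{\left(z \right)} = -2 - 51 = -53$)
$k{\left(y \right)} = \frac{3}{4} + \frac{\left(6 + \frac{-1 + y}{2 + y}\right)^{2}}{4}$ ($k{\left(y \right)} = \frac{3}{4} + \frac{\left(6 + \frac{y - 1}{y + 2}\right)^{2}}{4} = \frac{3}{4} + \frac{\left(6 + \frac{-1 + y}{2 + y}\right)^{2}}{4}$)
$\left(-2864 + k{\left(-33 \right)}\right) + Q{\left(21 \right)} = \left(-2864 + \left(\frac{3}{4} + \frac{\left(11 + 7 \left(-33\right)\right)^{2}}{4 \left(2 - 33\right)^{2}}\right)\right) - 53 = \left(-2864 + \left(\frac{3}{4} + \frac{\left(11 - 231\right)^{2}}{4 \cdot 961}\right)\right) - 53 = \left(-2864 + \left(\frac{3}{4} + \frac{1}{4} \cdot \frac{1}{961} \left(-220\right)^{2}\right)\right) - 53 = \left(-2864 + \left(\frac{3}{4} + \frac{1}{4} \cdot \frac{1}{961} \cdot 48400\right)\right) - 53 = \left(-2864 + \left(\frac{3}{4} + \frac{12100}{961}\right)\right) - 53 = \left(-2864 + \frac{51283}{3844}\right) - 53 = - \frac{10957933}{3844} - 53 = - \frac{11161665}{3844}$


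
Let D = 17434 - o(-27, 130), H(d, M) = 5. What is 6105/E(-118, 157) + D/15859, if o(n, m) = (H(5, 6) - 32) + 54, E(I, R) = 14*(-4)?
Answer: -95844403/888104 ≈ -107.92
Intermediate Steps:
E(I, R) = -56
o(n, m) = 27 (o(n, m) = (5 - 32) + 54 = -27 + 54 = 27)
D = 17407 (D = 17434 - 1*27 = 17434 - 27 = 17407)
6105/E(-118, 157) + D/15859 = 6105/(-56) + 17407/15859 = 6105*(-1/56) + 17407*(1/15859) = -6105/56 + 17407/15859 = -95844403/888104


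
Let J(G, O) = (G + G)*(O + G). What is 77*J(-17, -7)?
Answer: 62832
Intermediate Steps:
J(G, O) = 2*G*(G + O) (J(G, O) = (2*G)*(G + O) = 2*G*(G + O))
77*J(-17, -7) = 77*(2*(-17)*(-17 - 7)) = 77*(2*(-17)*(-24)) = 77*816 = 62832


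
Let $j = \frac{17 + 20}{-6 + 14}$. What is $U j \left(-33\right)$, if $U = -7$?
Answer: $\frac{8547}{8} \approx 1068.4$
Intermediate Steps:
$j = \frac{37}{8} \approx 4.625$
$U j \left(-33\right) = \left(-7\right) \frac{37}{8} \left(-33\right) = \left(- \frac{259}{8}\right) \left(-33\right) = \frac{8547}{8}$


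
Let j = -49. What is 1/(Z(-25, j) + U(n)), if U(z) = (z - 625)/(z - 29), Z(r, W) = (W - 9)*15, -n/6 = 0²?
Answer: -29/24605 ≈ -0.0011786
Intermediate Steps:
n = 0 (n = -6*0² = -6*0 = 0)
Z(r, W) = -135 + 15*W (Z(r, W) = (-9 + W)*15 = -135 + 15*W)
U(z) = (-625 + z)/(-29 + z)
1/(Z(-25, j) + U(n)) = 1/((-135 + 15*(-49)) + (-625 + 0)/(-29 + 0)) = 1/((-135 - 735) - 625/(-29)) = 1/(-870 - 1/29*(-625)) = 1/(-870 + 625/29) = 1/(-24605/29) = -29/24605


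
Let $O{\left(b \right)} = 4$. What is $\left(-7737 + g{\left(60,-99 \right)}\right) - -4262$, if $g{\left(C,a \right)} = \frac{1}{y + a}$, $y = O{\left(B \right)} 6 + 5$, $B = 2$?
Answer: $- \frac{243251}{70} \approx -3475.0$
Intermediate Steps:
$y = 29$ ($y = 4 \cdot 6 + 5 = 24 + 5 = 29$)
$g{\left(C,a \right)} = \frac{1}{29 + a}$
$\left(-7737 + g{\left(60,-99 \right)}\right) - -4262 = \left(-7737 + \frac{1}{29 - 99}\right) - -4262 = \left(-7737 + \frac{1}{-70}\right) + \left(4331 - 69\right) = \left(-7737 - \frac{1}{70}\right) + 4262 = - \frac{541591}{70} + 4262 = - \frac{243251}{70}$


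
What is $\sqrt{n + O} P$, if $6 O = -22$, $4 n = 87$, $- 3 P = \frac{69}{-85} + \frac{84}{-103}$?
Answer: $\frac{1583 \sqrt{651}}{17510} \approx 2.3067$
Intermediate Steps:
$P = \frac{4749}{8755}$ ($P = - \frac{\frac{69}{-85} + \frac{84}{-103}}{3} = - \frac{69 \left(- \frac{1}{85}\right) + 84 \left(- \frac{1}{103}\right)}{3} = - \frac{- \frac{69}{85} - \frac{84}{103}}{3} = \left(- \frac{1}{3}\right) \left(- \frac{14247}{8755}\right) = \frac{4749}{8755} \approx 0.54243$)
$n = \frac{87}{4}$ ($n = \frac{1}{4} \cdot 87 = \frac{87}{4} \approx 21.75$)
$O = - \frac{11}{3}$ ($O = \frac{1}{6} \left(-22\right) = - \frac{11}{3} \approx -3.6667$)
$\sqrt{n + O} P = \sqrt{\frac{87}{4} - \frac{11}{3}} \cdot \frac{4749}{8755} = \sqrt{\frac{217}{12}} \cdot \frac{4749}{8755} = \frac{\sqrt{651}}{6} \cdot \frac{4749}{8755} = \frac{1583 \sqrt{651}}{17510}$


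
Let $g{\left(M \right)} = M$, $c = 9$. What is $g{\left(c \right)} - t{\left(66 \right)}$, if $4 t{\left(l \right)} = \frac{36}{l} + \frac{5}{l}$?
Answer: $\frac{2335}{264} \approx 8.8447$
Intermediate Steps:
$t{\left(l \right)} = \frac{41}{4 l}$ ($t{\left(l \right)} = \frac{\frac{36}{l} + \frac{5}{l}}{4} = \frac{41 \frac{1}{l}}{4} = \frac{41}{4 l}$)
$g{\left(c \right)} - t{\left(66 \right)} = 9 - \frac{41}{4 \cdot 66} = 9 - \frac{41}{4} \cdot \frac{1}{66} = 9 - \frac{41}{264} = \frac{2335}{264}$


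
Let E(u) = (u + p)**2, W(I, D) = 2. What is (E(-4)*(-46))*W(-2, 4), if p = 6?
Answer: -368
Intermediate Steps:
E(u) = (6 + u)**2 (E(u) = (u + 6)**2 = (6 + u)**2)
(E(-4)*(-46))*W(-2, 4) = ((6 - 4)**2*(-46))*2 = (2**2*(-46))*2 = (4*(-46))*2 = -184*2 = -368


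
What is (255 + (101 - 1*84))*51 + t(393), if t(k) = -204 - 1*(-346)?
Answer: 14014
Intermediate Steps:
t(k) = 142 (t(k) = -204 + 346 = 142)
(255 + (101 - 1*84))*51 + t(393) = (255 + (101 - 1*84))*51 + 142 = (255 + (101 - 84))*51 + 142 = (255 + 17)*51 + 142 = 272*51 + 142 = 13872 + 142 = 14014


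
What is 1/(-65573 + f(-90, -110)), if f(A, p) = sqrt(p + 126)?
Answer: -1/65569 ≈ -1.5251e-5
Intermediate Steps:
f(A, p) = sqrt(126 + p)
1/(-65573 + f(-90, -110)) = 1/(-65573 + sqrt(126 - 110)) = 1/(-65573 + sqrt(16)) = 1/(-65573 + 4) = 1/(-65569) = -1/65569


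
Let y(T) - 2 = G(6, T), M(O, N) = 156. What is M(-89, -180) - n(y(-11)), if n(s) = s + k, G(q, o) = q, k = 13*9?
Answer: 31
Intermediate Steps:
k = 117
y(T) = 8 (y(T) = 2 + 6 = 8)
n(s) = 117 + s (n(s) = s + 117 = 117 + s)
M(-89, -180) - n(y(-11)) = 156 - (117 + 8) = 156 - 1*125 = 156 - 125 = 31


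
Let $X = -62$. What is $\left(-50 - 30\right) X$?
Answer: $4960$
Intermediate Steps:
$\left(-50 - 30\right) X = \left(-50 - 30\right) \left(-62\right) = \left(-80\right) \left(-62\right) = 4960$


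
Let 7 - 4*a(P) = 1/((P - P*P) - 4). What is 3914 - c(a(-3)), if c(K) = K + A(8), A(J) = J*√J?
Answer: 250383/64 - 16*√2 ≈ 3889.6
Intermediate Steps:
A(J) = J^(3/2)
a(P) = 7/4 - 1/(4*(-4 + P - P²)) (a(P) = 7/4 - 1/(4*((P - P*P) - 4)) = 7/4 - 1/(4*((P - P²) - 4)) = 7/4 - 1/(4*(-4 + P - P²)))
c(K) = K + 16*√2 (c(K) = K + 8^(3/2) = K + 16*√2)
3914 - c(a(-3)) = 3914 - ((29 - 7*(-3) + 7*(-3)²)/(4*(4 + (-3)² - 1*(-3))) + 16*√2) = 3914 - ((29 + 21 + 7*9)/(4*(4 + 9 + 3)) + 16*√2) = 3914 - ((¼)*(29 + 21 + 63)/16 + 16*√2) = 3914 - ((¼)*(1/16)*113 + 16*√2) = 3914 - (113/64 + 16*√2) = 3914 + (-113/64 - 16*√2) = 250383/64 - 16*√2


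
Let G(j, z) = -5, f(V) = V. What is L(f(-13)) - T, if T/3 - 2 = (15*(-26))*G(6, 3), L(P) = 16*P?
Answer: -6064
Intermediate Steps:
T = 5856 (T = 6 + 3*((15*(-26))*(-5)) = 6 + 3*(-390*(-5)) = 6 + 3*1950 = 6 + 5850 = 5856)
L(f(-13)) - T = 16*(-13) - 1*5856 = -208 - 5856 = -6064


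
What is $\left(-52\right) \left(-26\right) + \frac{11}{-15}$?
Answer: $\frac{20269}{15} \approx 1351.3$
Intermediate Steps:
$\left(-52\right) \left(-26\right) + \frac{11}{-15} = 1352 + 11 \left(- \frac{1}{15}\right) = 1352 - \frac{11}{15} = \frac{20269}{15}$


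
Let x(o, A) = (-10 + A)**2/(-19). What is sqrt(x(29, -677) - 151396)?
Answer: I*sqrt(63621367)/19 ≈ 419.81*I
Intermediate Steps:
x(o, A) = -(-10 + A)**2/19 (x(o, A) = (-10 + A)**2*(-1/19) = -(-10 + A)**2/19)
sqrt(x(29, -677) - 151396) = sqrt(-(-10 - 677)**2/19 - 151396) = sqrt(-1/19*(-687)**2 - 151396) = sqrt(-1/19*471969 - 151396) = sqrt(-471969/19 - 151396) = sqrt(-3348493/19) = I*sqrt(63621367)/19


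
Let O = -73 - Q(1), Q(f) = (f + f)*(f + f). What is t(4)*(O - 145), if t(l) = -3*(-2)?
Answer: -1332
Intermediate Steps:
Q(f) = 4*f² (Q(f) = (2*f)*(2*f) = 4*f²)
t(l) = 6
O = -77 (O = -73 - 4*1² = -73 - 4 = -77)
t(4)*(O - 145) = 6*(-77 - 145) = 6*(-222) = -1332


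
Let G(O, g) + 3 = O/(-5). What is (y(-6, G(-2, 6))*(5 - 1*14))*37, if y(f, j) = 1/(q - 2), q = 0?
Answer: 333/2 ≈ 166.50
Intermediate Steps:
G(O, g) = -3 - O/5 (G(O, g) = -3 + O/(-5) = -3 + O*(-1/5) = -3 - O/5)
y(f, j) = -1/2 (y(f, j) = 1/(0 - 2) = 1/(-2) = -1/2)
(y(-6, G(-2, 6))*(5 - 1*14))*37 = -(5 - 1*14)/2*37 = -(5 - 14)/2*37 = -1/2*(-9)*37 = (9/2)*37 = 333/2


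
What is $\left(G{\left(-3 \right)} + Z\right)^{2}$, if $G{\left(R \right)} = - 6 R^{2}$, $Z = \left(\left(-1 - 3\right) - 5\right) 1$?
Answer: $3969$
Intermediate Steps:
$Z = -9$ ($Z = \left(-4 - 5\right) 1 = \left(-9\right) 1 = -9$)
$\left(G{\left(-3 \right)} + Z\right)^{2} = \left(- 6 \left(-3\right)^{2} - 9\right)^{2} = \left(\left(-6\right) 9 - 9\right)^{2} = \left(-54 - 9\right)^{2} = \left(-63\right)^{2} = 3969$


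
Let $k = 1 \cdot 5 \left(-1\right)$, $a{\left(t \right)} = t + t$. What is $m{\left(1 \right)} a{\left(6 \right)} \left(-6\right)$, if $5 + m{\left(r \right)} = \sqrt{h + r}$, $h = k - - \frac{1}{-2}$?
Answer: $360 - 108 i \sqrt{2} \approx 360.0 - 152.74 i$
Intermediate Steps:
$a{\left(t \right)} = 2 t$
$k = -5$ ($k = 5 \left(-1\right) = -5$)
$h = - \frac{11}{2}$ ($h = -5 - - \frac{1}{-2} = -5 - \left(-1\right) \left(- \frac{1}{2}\right) = -5 - \frac{1}{2} = - \frac{11}{2} \approx -5.5$)
$m{\left(r \right)} = -5 + \sqrt{- \frac{11}{2} + r}$
$m{\left(1 \right)} a{\left(6 \right)} \left(-6\right) = \left(-5 + \frac{\sqrt{-22 + 4 \cdot 1}}{2}\right) 2 \cdot 6 \left(-6\right) = \left(-5 + \frac{\sqrt{-22 + 4}}{2}\right) 12 \left(-6\right) = \left(-5 + \frac{\sqrt{-18}}{2}\right) 12 \left(-6\right) = \left(-5 + \frac{3 i \sqrt{2}}{2}\right) 12 \left(-6\right) = \left(-60 + 18 i \sqrt{2}\right) \left(-6\right) = 360 - 108 i \sqrt{2}$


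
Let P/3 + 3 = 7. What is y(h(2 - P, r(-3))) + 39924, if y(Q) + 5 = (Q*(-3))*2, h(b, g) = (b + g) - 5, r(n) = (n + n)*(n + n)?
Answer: 39793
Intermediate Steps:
P = 12 (P = -9 + 3*7 = -9 + 21 = 12)
r(n) = 4*n² (r(n) = (2*n)*(2*n) = 4*n²)
h(b, g) = -5 + b + g
y(Q) = -5 - 6*Q (y(Q) = -5 + (Q*(-3))*2 = -5 - 3*Q*2 = -5 - 6*Q)
y(h(2 - P, r(-3))) + 39924 = (-5 - 6*(-5 + (2 - 1*12) + 4*(-3)²)) + 39924 = (-5 - 6*(-5 + (2 - 12) + 4*9)) + 39924 = (-5 - 6*(-5 - 10 + 36)) + 39924 = (-5 - 6*21) + 39924 = (-5 - 126) + 39924 = -131 + 39924 = 39793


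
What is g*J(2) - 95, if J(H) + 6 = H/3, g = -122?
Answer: 1667/3 ≈ 555.67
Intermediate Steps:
J(H) = -6 + H/3
g*J(2) - 95 = -122*(-6 + (1/3)*2) - 95 = -122*(-6 + 2/3) - 95 = -122*(-16/3) - 95 = 1952/3 - 95 = 1667/3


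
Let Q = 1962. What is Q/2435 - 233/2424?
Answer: 4188533/5902440 ≈ 0.70963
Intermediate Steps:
Q/2435 - 233/2424 = 1962/2435 - 233/2424 = 4188533/5902440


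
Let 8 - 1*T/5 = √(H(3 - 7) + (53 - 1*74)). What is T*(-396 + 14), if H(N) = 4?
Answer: -15280 + 1910*I*√17 ≈ -15280.0 + 7875.1*I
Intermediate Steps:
T = 40 - 5*I*√17 (T = 40 - 5*√(4 + (53 - 1*74)) = 40 - 5*√(4 + (53 - 74)) = 40 - 5*√(4 - 21) = 40 - 5*I*√17 ≈ 40.0 - 20.616*I)
T*(-396 + 14) = (40 - 5*I*√17)*(-396 + 14) = (40 - 5*I*√17)*(-382) = -15280 + 1910*I*√17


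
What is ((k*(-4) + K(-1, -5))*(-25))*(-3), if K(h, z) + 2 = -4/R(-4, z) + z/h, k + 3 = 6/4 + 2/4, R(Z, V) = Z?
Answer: 600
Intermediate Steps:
k = -1 (k = -3 + (6/4 + 2/4) = -3 + (6*(1/4) + 2*(1/4)) = -3 + (3/2 + 1/2) = -3 + 2 = -1)
K(h, z) = -1 + z/h (K(h, z) = -2 + (-4/(-4) + z/h) = -2 + (-4*(-1/4) + z/h) = -2 + (1 + z/h) = -1 + z/h)
((k*(-4) + K(-1, -5))*(-25))*(-3) = ((-1*(-4) + (-5 - 1*(-1))/(-1))*(-25))*(-3) = ((4 - (-5 + 1))*(-25))*(-3) = ((4 - 1*(-4))*(-25))*(-3) = ((4 + 4)*(-25))*(-3) = (8*(-25))*(-3) = -200*(-3) = 600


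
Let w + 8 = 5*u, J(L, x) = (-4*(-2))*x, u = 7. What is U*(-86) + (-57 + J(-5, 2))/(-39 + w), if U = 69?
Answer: -71167/12 ≈ -5930.6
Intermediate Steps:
J(L, x) = 8*x
w = 27 (w = -8 + 5*7 = -8 + 35 = 27)
U*(-86) + (-57 + J(-5, 2))/(-39 + w) = 69*(-86) + (-57 + 8*2)/(-39 + 27) = -5934 + (-57 + 16)/(-12) = -5934 - 41*(-1/12) = -5934 + 41/12 = -71167/12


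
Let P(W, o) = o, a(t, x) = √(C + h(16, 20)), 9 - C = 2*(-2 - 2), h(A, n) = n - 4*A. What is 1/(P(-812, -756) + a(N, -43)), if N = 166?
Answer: -28/21169 - I*√3/190521 ≈ -0.0013227 - 9.0911e-6*I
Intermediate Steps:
C = 17 (C = 9 - 2*(-2 - 2) = 9 - 2*(-4) = 9 - 1*(-8) = 9 + 8 = 17)
a(t, x) = 3*I*√3 (a(t, x) = √(17 + (20 - 4*16)) = √(17 + (20 - 64)) = √(17 - 44) = √(-27) = 3*I*√3)
1/(P(-812, -756) + a(N, -43)) = 1/(-756 + 3*I*√3)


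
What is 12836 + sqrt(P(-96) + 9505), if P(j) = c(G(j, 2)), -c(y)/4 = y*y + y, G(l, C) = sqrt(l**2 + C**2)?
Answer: 12836 + sqrt(-27375 - 8*sqrt(2305)) ≈ 12836.0 + 166.61*I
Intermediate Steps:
G(l, C) = sqrt(C**2 + l**2)
c(y) = -4*y - 4*y**2 (c(y) = -4*(y*y + y) = -4*(y**2 + y) = -4*(y + y**2) = -4*y - 4*y**2)
P(j) = -4*sqrt(4 + j**2)*(1 + sqrt(4 + j**2)) (P(j) = -4*sqrt(2**2 + j**2)*(1 + sqrt(2**2 + j**2)) = -4*sqrt(4 + j**2)*(1 + sqrt(4 + j**2)))
12836 + sqrt(P(-96) + 9505) = 12836 + sqrt((-16 - 4*(-96)**2 - 4*sqrt(4 + (-96)**2)) + 9505) = 12836 + sqrt((-16 - 4*9216 - 4*sqrt(4 + 9216)) + 9505) = 12836 + sqrt((-16 - 36864 - 8*sqrt(2305)) + 9505) = 12836 + sqrt((-36880 - 8*sqrt(2305)) + 9505) = 12836 + sqrt(-27375 - 8*sqrt(2305))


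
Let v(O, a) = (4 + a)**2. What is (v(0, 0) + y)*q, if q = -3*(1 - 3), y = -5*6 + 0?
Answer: -84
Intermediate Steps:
y = -30 (y = -30 + 0 = -30)
q = 6 (q = -3*(-2) = 6)
(v(0, 0) + y)*q = ((4 + 0)**2 - 30)*6 = (4**2 - 30)*6 = (16 - 30)*6 = -14*6 = -84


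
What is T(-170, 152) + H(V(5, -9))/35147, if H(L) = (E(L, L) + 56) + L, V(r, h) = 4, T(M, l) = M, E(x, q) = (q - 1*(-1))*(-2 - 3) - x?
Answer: -5974959/35147 ≈ -170.00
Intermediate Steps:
E(x, q) = -5 - x - 5*q (E(x, q) = (q + 1)*(-5) - x = (1 + q)*(-5) - x = (-5 - 5*q) - x = -5 - x - 5*q)
H(L) = 51 - 5*L (H(L) = ((-5 - L - 5*L) + 56) + L = ((-5 - 6*L) + 56) + L = (51 - 6*L) + L = 51 - 5*L)
T(-170, 152) + H(V(5, -9))/35147 = -170 + (51 - 5*4)/35147 = -170 + (51 - 20)*(1/35147) = -170 + 31*(1/35147) = -170 + 31/35147 = -5974959/35147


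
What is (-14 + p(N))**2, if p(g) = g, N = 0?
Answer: 196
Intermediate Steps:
(-14 + p(N))**2 = (-14 + 0)**2 = (-14)**2 = 196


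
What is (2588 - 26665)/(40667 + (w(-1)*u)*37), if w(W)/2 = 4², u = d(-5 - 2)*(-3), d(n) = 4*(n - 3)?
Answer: -24077/182747 ≈ -0.13175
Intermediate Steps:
d(n) = -12 + 4*n (d(n) = 4*(-3 + n) = -12 + 4*n)
u = 120 (u = (-12 + 4*(-5 - 2))*(-3) = (-12 + 4*(-7))*(-3) = (-12 - 28)*(-3) = -40*(-3) = 120)
w(W) = 32 (w(W) = 2*4² = 2*16 = 32)
(2588 - 26665)/(40667 + (w(-1)*u)*37) = (2588 - 26665)/(40667 + (32*120)*37) = -24077/(40667 + 3840*37) = -24077/(40667 + 142080) = -24077/182747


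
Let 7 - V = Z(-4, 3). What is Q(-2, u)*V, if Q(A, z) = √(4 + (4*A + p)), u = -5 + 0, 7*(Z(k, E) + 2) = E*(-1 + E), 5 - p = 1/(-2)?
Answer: 57*√6/14 ≈ 9.9729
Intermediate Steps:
p = 11/2 (p = 5 - 1/(-2) = 5 - 1*(-½) = 5 + ½ = 11/2 ≈ 5.5000)
Z(k, E) = -2 + E*(-1 + E)/7 (Z(k, E) = -2 + (E*(-1 + E))/7 = -2 + E*(-1 + E)/7)
V = 57/7 (V = 7 - (-2 - ⅐*3 + (⅐)*3²) = 7 - (-2 - 3/7 + (⅐)*9) = 7 - (-2 - 3/7 + 9/7) = 7 - 1*(-8/7) = 7 + 8/7 = 57/7 ≈ 8.1429)
u = -5
Q(A, z) = √(19/2 + 4*A) (Q(A, z) = √(4 + (4*A + 11/2)) = √(4 + (11/2 + 4*A)) = √(19/2 + 4*A))
Q(-2, u)*V = (√(38 + 16*(-2))/2)*(57/7) = (√(38 - 32)/2)*(57/7) = (√6/2)*(57/7) = 57*√6/14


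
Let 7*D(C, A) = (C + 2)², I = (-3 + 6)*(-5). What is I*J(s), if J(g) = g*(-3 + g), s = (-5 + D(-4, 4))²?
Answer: -11733810/2401 ≈ -4887.0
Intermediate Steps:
I = -15 (I = 3*(-5) = -15)
D(C, A) = (2 + C)²/7 (D(C, A) = (C + 2)²/7 = (2 + C)²/7)
s = 961/49 (s = (-5 + (2 - 4)²/7)² = (-5 + (⅐)*(-2)²)² = (-5 + (⅐)*4)² = (-5 + 4/7)² = (-31/7)² = 961/49 ≈ 19.612)
I*J(s) = -14415*(-3 + 961/49)/49 = -14415*814/(49*49) = -15*782254/2401 = -11733810/2401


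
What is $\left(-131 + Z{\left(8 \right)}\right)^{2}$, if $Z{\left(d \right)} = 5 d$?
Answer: $8281$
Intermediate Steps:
$\left(-131 + Z{\left(8 \right)}\right)^{2} = \left(-131 + 5 \cdot 8\right)^{2} = \left(-131 + 40\right)^{2} = \left(-91\right)^{2} = 8281$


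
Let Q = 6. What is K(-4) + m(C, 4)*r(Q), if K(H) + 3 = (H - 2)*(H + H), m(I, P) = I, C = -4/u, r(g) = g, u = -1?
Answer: 69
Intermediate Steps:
C = 4 (C = -4/(-1) = -4*(-1) = 4)
K(H) = -3 + 2*H*(-2 + H) (K(H) = -3 + (H - 2)*(H + H) = -3 + (-2 + H)*(2*H) = -3 + 2*H*(-2 + H))
K(-4) + m(C, 4)*r(Q) = (-3 - 4*(-4) + 2*(-4)**2) + 4*6 = (-3 + 16 + 2*16) + 24 = (-3 + 16 + 32) + 24 = 45 + 24 = 69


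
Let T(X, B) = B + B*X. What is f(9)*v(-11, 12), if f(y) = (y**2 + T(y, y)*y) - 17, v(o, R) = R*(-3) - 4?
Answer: -34960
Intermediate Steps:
v(o, R) = -4 - 3*R (v(o, R) = -3*R - 4 = -4 - 3*R)
f(y) = -17 + y**2 + y**2*(1 + y) (f(y) = (y**2 + (y*(1 + y))*y) - 17 = (y**2 + y**2*(1 + y)) - 17 = -17 + y**2 + y**2*(1 + y))
f(9)*v(-11, 12) = (-17 + 9**3 + 2*9**2)*(-4 - 3*12) = (-17 + 729 + 2*81)*(-4 - 36) = (-17 + 729 + 162)*(-40) = 874*(-40) = -34960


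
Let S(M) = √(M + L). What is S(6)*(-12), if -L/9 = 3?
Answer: -12*I*√21 ≈ -54.991*I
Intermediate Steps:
L = -27 (L = -9*3 = -27)
S(M) = √(-27 + M) (S(M) = √(M - 27) = √(-27 + M))
S(6)*(-12) = √(-27 + 6)*(-12) = √(-21)*(-12) = (I*√21)*(-12) = -12*I*√21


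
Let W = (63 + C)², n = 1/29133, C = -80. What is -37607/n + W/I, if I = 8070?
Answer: -8841530178881/8070 ≈ -1.0956e+9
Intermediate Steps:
n = 1/29133 ≈ 3.4325e-5
W = 289 (W = (63 - 80)² = (-17)² = 289)
-37607/n + W/I = -37607/1/29133 + 289/8070 = -37607*29133 + 289*(1/8070) = -1095604731 + 289/8070 = -8841530178881/8070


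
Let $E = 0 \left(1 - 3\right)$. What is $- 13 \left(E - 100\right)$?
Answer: $1300$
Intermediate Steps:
$E = 0$ ($E = 0 \left(-2\right) = 0$)
$- 13 \left(E - 100\right) = - 13 \left(0 - 100\right) = \left(-13\right) \left(-100\right) = 1300$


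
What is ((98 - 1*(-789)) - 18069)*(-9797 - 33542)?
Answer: 744650698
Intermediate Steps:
((98 - 1*(-789)) - 18069)*(-9797 - 33542) = ((98 + 789) - 18069)*(-43339) = (887 - 18069)*(-43339) = -17182*(-43339) = 744650698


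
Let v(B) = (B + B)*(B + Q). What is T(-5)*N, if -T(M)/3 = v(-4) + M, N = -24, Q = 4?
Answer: -360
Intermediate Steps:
v(B) = 2*B*(4 + B) (v(B) = (B + B)*(B + 4) = (2*B)*(4 + B) = 2*B*(4 + B))
T(M) = -3*M (T(M) = -3*(2*(-4)*(4 - 4) + M) = -3*(2*(-4)*0 + M) = -3*(0 + M) = -3*M)
T(-5)*N = -3*(-5)*(-24) = 15*(-24) = -360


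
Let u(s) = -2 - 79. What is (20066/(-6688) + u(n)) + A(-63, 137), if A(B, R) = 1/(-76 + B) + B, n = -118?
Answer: -68331435/464816 ≈ -147.01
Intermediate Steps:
A(B, R) = B + 1/(-76 + B)
u(s) = -81
(20066/(-6688) + u(n)) + A(-63, 137) = (20066/(-6688) - 81) + (1 + (-63)**2 - 76*(-63))/(-76 - 63) = (20066*(-1/6688) - 81) + (1 + 3969 + 4788)/(-139) = (-10033/3344 - 81) - 1/139*8758 = -280897/3344 - 8758/139 = -68331435/464816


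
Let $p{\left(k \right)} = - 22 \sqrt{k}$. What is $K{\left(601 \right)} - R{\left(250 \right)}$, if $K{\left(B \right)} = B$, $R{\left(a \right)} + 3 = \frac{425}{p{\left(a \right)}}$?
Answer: $604 + \frac{17 \sqrt{10}}{44} \approx 605.22$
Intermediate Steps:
$R{\left(a \right)} = -3 - \frac{425}{22 \sqrt{a}}$ ($R{\left(a \right)} = -3 + \frac{425}{\left(-22\right) \sqrt{a}} = -3 + 425 \left(- \frac{1}{22 \sqrt{a}}\right) = -3 - \frac{425}{22 \sqrt{a}}$)
$K{\left(601 \right)} - R{\left(250 \right)} = 601 - \left(-3 - \frac{425}{22 \cdot 5 \sqrt{10}}\right) = 601 - \left(-3 - \frac{425 \frac{\sqrt{10}}{50}}{22}\right) = 601 - \left(-3 - \frac{17 \sqrt{10}}{44}\right) = 601 + \left(3 + \frac{17 \sqrt{10}}{44}\right) = 604 + \frac{17 \sqrt{10}}{44}$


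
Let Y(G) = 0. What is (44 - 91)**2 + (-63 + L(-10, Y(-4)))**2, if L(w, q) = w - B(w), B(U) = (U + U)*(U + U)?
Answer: 225938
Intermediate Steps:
B(U) = 4*U**2 (B(U) = (2*U)*(2*U) = 4*U**2)
L(w, q) = w - 4*w**2
(44 - 91)**2 + (-63 + L(-10, Y(-4)))**2 = (44 - 91)**2 + (-63 - 10*(1 - 4*(-10)))**2 = (-47)**2 + (-63 - 10*(1 + 40))**2 = 2209 + (-63 - 10*41)**2 = 2209 + (-63 - 410)**2 = 2209 + (-473)**2 = 2209 + 223729 = 225938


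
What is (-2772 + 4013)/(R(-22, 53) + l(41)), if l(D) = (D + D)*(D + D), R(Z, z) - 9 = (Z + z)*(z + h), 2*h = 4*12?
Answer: 1241/9120 ≈ 0.13607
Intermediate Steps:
h = 24 (h = (4*12)/2 = (1/2)*48 = 24)
R(Z, z) = 9 + (24 + z)*(Z + z) (R(Z, z) = 9 + (Z + z)*(z + 24) = 9 + (Z + z)*(24 + z) = 9 + (24 + z)*(Z + z))
l(D) = 4*D**2 (l(D) = (2*D)*(2*D) = 4*D**2)
(-2772 + 4013)/(R(-22, 53) + l(41)) = (-2772 + 4013)/((9 + 53**2 + 24*(-22) + 24*53 - 22*53) + 4*41**2) = 1241/((9 + 2809 - 528 + 1272 - 1166) + 4*1681) = 1241/(2396 + 6724) = 1241/9120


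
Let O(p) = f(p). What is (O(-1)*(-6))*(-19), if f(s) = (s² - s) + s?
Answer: 114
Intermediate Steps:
f(s) = s²
O(p) = p²
(O(-1)*(-6))*(-19) = ((-1)²*(-6))*(-19) = (1*(-6))*(-19) = -6*(-19) = 114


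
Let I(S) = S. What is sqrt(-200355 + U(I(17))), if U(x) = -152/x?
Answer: I*sqrt(57905179)/17 ≈ 447.62*I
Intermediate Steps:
sqrt(-200355 + U(I(17))) = sqrt(-200355 - 152/17) = sqrt(-3406187/17) = I*sqrt(57905179)/17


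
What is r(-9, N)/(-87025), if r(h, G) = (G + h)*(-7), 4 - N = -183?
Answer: 1246/87025 ≈ 0.014318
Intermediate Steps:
N = 187 (N = 4 - 1*(-183) = 4 + 183 = 187)
r(h, G) = -7*G - 7*h
r(-9, N)/(-87025) = (-7*187 - 7*(-9))/(-87025) = (-1309 + 63)*(-1/87025) = -1246*(-1/87025) = 1246/87025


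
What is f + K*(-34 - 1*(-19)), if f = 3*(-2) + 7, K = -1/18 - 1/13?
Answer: 233/78 ≈ 2.9872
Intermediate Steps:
K = -31/234 (K = -1*1/18 - 1*1/13 = -1/18 - 1/13 = -31/234 ≈ -0.13248)
f = 1 (f = -6 + 7 = 1)
f + K*(-34 - 1*(-19)) = 1 - 31*(-34 - 1*(-19))/234 = 1 - 31*(-34 + 19)/234 = 1 - 31/234*(-15) = 1 + 155/78 = 233/78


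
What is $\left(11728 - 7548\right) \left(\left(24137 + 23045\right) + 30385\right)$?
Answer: $324230060$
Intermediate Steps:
$\left(11728 - 7548\right) \left(\left(24137 + 23045\right) + 30385\right) = 4180 \left(47182 + 30385\right) = 4180 \cdot 77567 = 324230060$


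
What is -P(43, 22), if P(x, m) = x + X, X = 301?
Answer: -344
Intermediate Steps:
P(x, m) = 301 + x (P(x, m) = x + 301 = 301 + x)
-P(43, 22) = -(301 + 43) = -1*344 = -344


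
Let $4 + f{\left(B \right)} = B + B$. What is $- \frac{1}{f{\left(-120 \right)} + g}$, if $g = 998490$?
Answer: $- \frac{1}{998246} \approx -1.0018 \cdot 10^{-6}$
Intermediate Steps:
$f{\left(B \right)} = -4 + 2 B$ ($f{\left(B \right)} = -4 + \left(B + B\right) = -4 + 2 B$)
$- \frac{1}{f{\left(-120 \right)} + g} = - \frac{1}{\left(-4 + 2 \left(-120\right)\right) + 998490} = - \frac{1}{\left(-4 - 240\right) + 998490} = - \frac{1}{-244 + 998490} = - \frac{1}{998246}$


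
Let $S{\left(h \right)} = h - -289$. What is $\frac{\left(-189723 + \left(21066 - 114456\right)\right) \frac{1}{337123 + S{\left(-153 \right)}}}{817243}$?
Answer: $- \frac{283113}{275622556937} \approx -1.0272 \cdot 10^{-6}$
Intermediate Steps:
$S{\left(h \right)} = 289 + h$ ($S{\left(h \right)} = h + 289 = 289 + h$)
$\frac{\left(-189723 + \left(21066 - 114456\right)\right) \frac{1}{337123 + S{\left(-153 \right)}}}{817243} = \frac{\left(-189723 + \left(21066 - 114456\right)\right) \frac{1}{337123 + \left(289 - 153\right)}}{817243} = \frac{-189723 + \left(21066 - 114456\right)}{337123 + 136} \cdot \frac{1}{817243} = \frac{-189723 - 93390}{337259} \cdot \frac{1}{817243} = \left(-283113\right) \frac{1}{337259} \cdot \frac{1}{817243} = \left(- \frac{283113}{337259}\right) \frac{1}{817243} = - \frac{283113}{275622556937}$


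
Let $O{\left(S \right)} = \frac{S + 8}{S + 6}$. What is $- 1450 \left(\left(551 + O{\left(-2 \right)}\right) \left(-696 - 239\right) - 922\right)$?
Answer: $750388775$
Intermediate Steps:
$O{\left(S \right)} = \frac{8 + S}{6 + S}$
$- 1450 \left(\left(551 + O{\left(-2 \right)}\right) \left(-696 - 239\right) - 922\right) = - 1450 \left(\left(551 + \frac{8 - 2}{6 - 2}\right) \left(-696 - 239\right) - 922\right) = - 1450 \left(\left(551 + \frac{1}{4} \cdot 6\right) \left(-935\right) - 922\right) = - 1450 \left(\left(551 + \frac{3}{2}\right) \left(-935\right) - 922\right) = - 1450 \left(\frac{1105}{2} \left(-935\right) - 922\right) = - 1450 \left(- \frac{1033175}{2} - 922\right) = \left(-1450\right) \left(- \frac{1035019}{2}\right) = 750388775$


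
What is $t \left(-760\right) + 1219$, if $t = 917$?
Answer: $-695701$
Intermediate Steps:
$t \left(-760\right) + 1219 = 917 \left(-760\right) + 1219 = -696920 + 1219 = -695701$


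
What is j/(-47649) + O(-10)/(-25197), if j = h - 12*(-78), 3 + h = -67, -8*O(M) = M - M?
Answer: -866/47649 ≈ -0.018175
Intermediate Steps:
O(M) = 0 (O(M) = -(M - M)/8 = -1/8*0 = 0)
h = -70 (h = -3 - 67 = -70)
j = 866 (j = -70 - 12*(-78) = -70 + 936 = 866)
j/(-47649) + O(-10)/(-25197) = 866/(-47649) + 0/(-25197) = 866*(-1/47649) + 0*(-1/25197) = -866/47649 + 0 = -866/47649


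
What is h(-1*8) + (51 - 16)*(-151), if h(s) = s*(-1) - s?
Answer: -5269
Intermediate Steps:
h(s) = -2*s (h(s) = -s - s = -2*s)
h(-1*8) + (51 - 16)*(-151) = -(-2)*8 + (51 - 16)*(-151) = -2*(-8) + 35*(-151) = 16 - 5285 = -5269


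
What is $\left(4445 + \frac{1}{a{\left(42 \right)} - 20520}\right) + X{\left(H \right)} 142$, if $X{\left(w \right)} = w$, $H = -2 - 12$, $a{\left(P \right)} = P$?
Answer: $\frac{50314445}{20478} \approx 2457.0$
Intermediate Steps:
$H = -14$ ($H = -2 - 12 = -14$)
$\left(4445 + \frac{1}{a{\left(42 \right)} - 20520}\right) + X{\left(H \right)} 142 = \left(4445 + \frac{1}{42 - 20520}\right) - 1988 = \left(4445 + \frac{1}{-20478}\right) - 1988 = \left(4445 - \frac{1}{20478}\right) - 1988 = \frac{91024709}{20478} - 1988 = \frac{50314445}{20478}$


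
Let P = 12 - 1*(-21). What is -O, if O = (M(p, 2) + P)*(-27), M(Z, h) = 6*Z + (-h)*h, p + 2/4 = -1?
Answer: 540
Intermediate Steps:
p = -3/2 (p = -½ - 1 = -3/2 ≈ -1.5000)
M(Z, h) = -h² + 6*Z (M(Z, h) = 6*Z - h² = -h² + 6*Z)
P = 33 (P = 12 + 21 = 33)
O = -540 (O = ((-1*2² + 6*(-3/2)) + 33)*(-27) = ((-1*4 - 9) + 33)*(-27) = ((-4 - 9) + 33)*(-27) = (-13 + 33)*(-27) = 20*(-27) = -540)
-O = -1*(-540) = 540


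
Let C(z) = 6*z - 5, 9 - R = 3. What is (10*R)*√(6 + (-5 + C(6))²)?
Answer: 60*√682 ≈ 1566.9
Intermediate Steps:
R = 6 (R = 9 - 1*3 = 9 - 3 = 6)
C(z) = -5 + 6*z
(10*R)*√(6 + (-5 + C(6))²) = (10*6)*√(6 + (-5 + (-5 + 6*6))²) = 60*√(6 + (-5 + (-5 + 36))²) = 60*√(6 + (-5 + 31)²) = 60*√(6 + 26²) = 60*√(6 + 676) = 60*√682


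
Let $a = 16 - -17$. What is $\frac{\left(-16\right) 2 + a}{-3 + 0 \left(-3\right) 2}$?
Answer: $- \frac{1}{3} \approx -0.33333$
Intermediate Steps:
$a = 33$ ($a = 16 + 17 = 33$)
$\frac{\left(-16\right) 2 + a}{-3 + 0 \left(-3\right) 2} = \frac{\left(-16\right) 2 + 33}{-3 + 0 \left(-3\right) 2} = \frac{-32 + 33}{-3 + 0 \cdot 2} = \frac{1}{-3 + 0} \cdot 1 = \frac{1}{-3} \cdot 1 = \left(- \frac{1}{3}\right) 1 = - \frac{1}{3}$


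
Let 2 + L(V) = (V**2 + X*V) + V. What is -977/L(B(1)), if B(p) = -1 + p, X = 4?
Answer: 977/2 ≈ 488.50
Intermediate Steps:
L(V) = -2 + V**2 + 5*V (L(V) = -2 + ((V**2 + 4*V) + V) = -2 + (V**2 + 5*V) = -2 + V**2 + 5*V)
-977/L(B(1)) = -977/(-2 + (-1 + 1)**2 + 5*(-1 + 1)) = -977/(-2 + 0**2 + 5*0) = -977/(-2 + 0 + 0) = -977/(-2) = -977*(-1/2) = 977/2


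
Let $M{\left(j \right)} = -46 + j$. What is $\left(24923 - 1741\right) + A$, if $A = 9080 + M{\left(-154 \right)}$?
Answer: $32062$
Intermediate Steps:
$A = 8880$ ($A = 9080 - 200 = 8880$)
$\left(24923 - 1741\right) + A = \left(24923 - 1741\right) + 8880 = 23182 + 8880 = 32062$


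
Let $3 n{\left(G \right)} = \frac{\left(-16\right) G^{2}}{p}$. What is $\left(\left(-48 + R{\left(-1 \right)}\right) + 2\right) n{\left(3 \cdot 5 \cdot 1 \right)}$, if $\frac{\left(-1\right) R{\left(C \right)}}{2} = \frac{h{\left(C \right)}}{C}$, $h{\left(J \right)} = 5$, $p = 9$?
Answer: $4800$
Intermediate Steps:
$R{\left(C \right)} = - \frac{10}{C}$ ($R{\left(C \right)} = - 2 \frac{5}{C} = - \frac{10}{C}$)
$n{\left(G \right)} = - \frac{16 G^{2}}{27}$ ($n{\left(G \right)} = \frac{- 16 G^{2} \cdot \frac{1}{9}}{3} = \frac{\left(- \frac{16}{9}\right) G^{2}}{3} = - \frac{16 G^{2}}{27}$)
$\left(\left(-48 + R{\left(-1 \right)}\right) + 2\right) n{\left(3 \cdot 5 \cdot 1 \right)} = \left(\left(-48 - \frac{10}{-1}\right) + 2\right) \left(- \frac{16 \left(3 \cdot 5 \cdot 1\right)^{2}}{27}\right) = \left(\left(-48 - -10\right) + 2\right) \left(- \frac{16 \left(15 \cdot 1\right)^{2}}{27}\right) = \left(\left(-48 + 10\right) + 2\right) \left(- \frac{16 \cdot 15^{2}}{27}\right) = \left(-38 + 2\right) \left(\left(- \frac{16}{27}\right) 225\right) = \left(-36\right) \left(- \frac{400}{3}\right) = 4800$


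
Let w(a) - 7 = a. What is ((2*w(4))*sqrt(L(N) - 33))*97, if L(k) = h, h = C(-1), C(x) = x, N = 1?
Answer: 2134*I*sqrt(34) ≈ 12443.0*I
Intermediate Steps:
w(a) = 7 + a
h = -1
L(k) = -1
((2*w(4))*sqrt(L(N) - 33))*97 = ((2*(7 + 4))*sqrt(-1 - 33))*97 = ((2*11)*sqrt(-34))*97 = (22*(I*sqrt(34)))*97 = (22*I*sqrt(34))*97 = 2134*I*sqrt(34)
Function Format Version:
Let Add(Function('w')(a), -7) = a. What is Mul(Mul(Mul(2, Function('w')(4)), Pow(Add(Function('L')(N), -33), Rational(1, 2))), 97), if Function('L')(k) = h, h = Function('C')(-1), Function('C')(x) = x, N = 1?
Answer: Mul(2134, I, Pow(34, Rational(1, 2))) ≈ Mul(12443., I)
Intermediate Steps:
Function('w')(a) = Add(7, a)
h = -1
Function('L')(k) = -1
Mul(Mul(Mul(2, Function('w')(4)), Pow(Add(Function('L')(N), -33), Rational(1, 2))), 97) = Mul(Mul(Mul(2, Add(7, 4)), Pow(Add(-1, -33), Rational(1, 2))), 97) = Mul(Mul(Mul(2, 11), Pow(-34, Rational(1, 2))), 97) = Mul(Mul(22, Mul(I, Pow(34, Rational(1, 2)))), 97) = Mul(Mul(22, I, Pow(34, Rational(1, 2))), 97) = Mul(2134, I, Pow(34, Rational(1, 2)))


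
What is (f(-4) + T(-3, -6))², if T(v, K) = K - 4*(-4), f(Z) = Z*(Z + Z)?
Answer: 1764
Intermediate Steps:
f(Z) = 2*Z² (f(Z) = Z*(2*Z) = 2*Z²)
T(v, K) = 16 + K (T(v, K) = K + 16 = 16 + K)
(f(-4) + T(-3, -6))² = (2*(-4)² + (16 - 6))² = (2*16 + 10)² = (32 + 10)² = 42² = 1764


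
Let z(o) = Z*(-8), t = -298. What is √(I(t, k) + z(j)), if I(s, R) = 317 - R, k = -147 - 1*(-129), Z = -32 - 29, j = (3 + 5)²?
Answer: √823 ≈ 28.688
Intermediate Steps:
j = 64 (j = 8² = 64)
Z = -61
k = -18 (k = -147 + 129 = -18)
z(o) = 488 (z(o) = -61*(-8) = 488)
√(I(t, k) + z(j)) = √((317 - 1*(-18)) + 488) = √((317 + 18) + 488) = √(335 + 488) = √823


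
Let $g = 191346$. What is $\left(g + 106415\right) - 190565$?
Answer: $107196$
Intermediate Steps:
$\left(g + 106415\right) - 190565 = \left(191346 + 106415\right) - 190565 = 297761 - 190565 = 107196$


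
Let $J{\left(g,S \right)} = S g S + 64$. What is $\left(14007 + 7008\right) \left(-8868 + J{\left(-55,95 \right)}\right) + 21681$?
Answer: $-10616315004$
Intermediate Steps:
$J{\left(g,S \right)} = 64 + g S^{2}$ ($J{\left(g,S \right)} = g S^{2} + 64 = 64 + g S^{2}$)
$\left(14007 + 7008\right) \left(-8868 + J{\left(-55,95 \right)}\right) + 21681 = \left(14007 + 7008\right) \left(-8868 + \left(64 - 55 \cdot 95^{2}\right)\right) + 21681 = 21015 \left(-8868 + \left(64 - 496375\right)\right) + 21681 = 21015 \left(-8868 - 496311\right) + 21681 = 21015 \left(-505179\right) + 21681 = -10616336685 + 21681 = -10616315004$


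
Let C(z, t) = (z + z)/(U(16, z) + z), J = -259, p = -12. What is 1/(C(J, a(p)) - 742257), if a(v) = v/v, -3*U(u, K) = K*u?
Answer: -13/9649347 ≈ -1.3472e-6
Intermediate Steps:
U(u, K) = -K*u/3
a(v) = 1
C(z, t) = -6/13 (C(z, t) = (z + z)/(-1/3*z*16 + z) = (2*z)/(-16*z/3 + z) = (2*z)/((-13*z/3)) = (2*z)*(-3/(13*z)) = -6/13)
1/(C(J, a(p)) - 742257) = 1/(-6/13 - 742257) = 1/(-9649347/13) = -13/9649347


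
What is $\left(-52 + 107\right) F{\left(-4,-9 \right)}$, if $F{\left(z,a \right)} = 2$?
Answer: $110$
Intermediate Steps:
$\left(-52 + 107\right) F{\left(-4,-9 \right)} = \left(-52 + 107\right) 2 = 55 \cdot 2 = 110$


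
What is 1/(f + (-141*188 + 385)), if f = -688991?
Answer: -1/715114 ≈ -1.3984e-6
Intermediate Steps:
1/(f + (-141*188 + 385)) = 1/(-688991 + (-141*188 + 385)) = 1/(-688991 + (-26508 + 385)) = 1/(-688991 - 26123) = 1/(-715114) = -1/715114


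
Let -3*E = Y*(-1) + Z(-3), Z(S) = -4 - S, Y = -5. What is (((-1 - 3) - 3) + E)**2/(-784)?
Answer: -625/7056 ≈ -0.088577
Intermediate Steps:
E = -4/3 (E = -(-5*(-1) + (-4 - 1*(-3)))/3 = -(5 + (-4 + 3))/3 = -(5 - 1)/3 = -1/3*4 = -4/3 ≈ -1.3333)
(((-1 - 3) - 3) + E)**2/(-784) = (((-1 - 3) - 3) - 4/3)**2/(-784) = ((-4 - 3) - 4/3)**2*(-1/784) = (-7 - 4/3)**2*(-1/784) = (-25/3)**2*(-1/784) = (625/9)*(-1/784) = -625/7056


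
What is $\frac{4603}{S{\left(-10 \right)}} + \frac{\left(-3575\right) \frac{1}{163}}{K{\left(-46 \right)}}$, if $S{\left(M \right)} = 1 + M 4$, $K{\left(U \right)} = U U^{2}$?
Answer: $- \frac{73029990679}{618764952} \approx -118.03$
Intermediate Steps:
$K{\left(U \right)} = U^{3}$
$S{\left(M \right)} = 1 + 4 M$
$\frac{4603}{S{\left(-10 \right)}} + \frac{\left(-3575\right) \frac{1}{163}}{K{\left(-46 \right)}} = \frac{4603}{1 + 4 \left(-10\right)} + \frac{\left(-3575\right) \frac{1}{163}}{\left(-46\right)^{3}} = \frac{4603}{1 - 40} + \frac{\left(-3575\right) \frac{1}{163}}{-97336} = \frac{4603}{-39} - - \frac{3575}{15865768} = 4603 \left(- \frac{1}{39}\right) + \frac{3575}{15865768} = - \frac{4603}{39} + \frac{3575}{15865768} = - \frac{73029990679}{618764952}$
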